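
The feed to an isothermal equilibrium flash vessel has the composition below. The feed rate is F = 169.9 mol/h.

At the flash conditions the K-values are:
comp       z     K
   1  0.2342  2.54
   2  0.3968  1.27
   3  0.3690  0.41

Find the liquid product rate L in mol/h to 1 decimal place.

L = 88.9 mol/h

Newton–Raphson from β = 0.54:
  β = 0.5400: g = -0.02909, g' = -0.4642 → β = 0.4773
  β = 0.4773: g = -0.00029, g' = -0.4561 → β = 0.4767
Converged at β = 0.4767.
Then V = β·F = 0.4767·169.9 = 81.0 mol/h and L = F − V = 88.9 mol/h.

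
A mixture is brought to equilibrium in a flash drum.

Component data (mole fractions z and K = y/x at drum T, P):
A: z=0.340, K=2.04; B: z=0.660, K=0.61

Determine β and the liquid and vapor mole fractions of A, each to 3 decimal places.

Material balance + equilibrium reduce to Σ zᵢ(Kᵢ−1)/(1+β(Kᵢ−1)) = 0.
Feasibility: ΣzᵢKᵢ = 1.096, Σzᵢ/Kᵢ = 1.249 — both > 1, two phases present.
Binary case is linear: z₁(K₁−1)(1+β(K₂−1)) + z₂(K₂−1)(1+β(K₁−1)) = 0
⇒ β = [z₁(K₁−1)+z₂(K₂−1)] / [−(K₁−1)(K₂−1)] = 0.0962/0.4056 = 0.237
Compositions from xᵢ = zᵢ/(1+β(Kᵢ−1)), yᵢ = Kᵢxᵢ:
  A: x = 0.273, y = 0.556
  B: x = 0.727, y = 0.444

β = 0.237, x_A = 0.273, y_A = 0.556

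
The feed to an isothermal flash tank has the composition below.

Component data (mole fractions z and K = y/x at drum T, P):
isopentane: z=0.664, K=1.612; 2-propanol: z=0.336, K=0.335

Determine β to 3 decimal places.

Rachford–Rice: g(β) = Σ zᵢ(Kᵢ−1)/(1+β(Kᵢ−1)) = 0.
Feasibility: ΣzᵢKᵢ = 1.183, Σzᵢ/Kᵢ = 1.415 — both > 1, two phases present.
Binary case is linear: z₁(K₁−1)(1+β(K₂−1)) + z₂(K₂−1)(1+β(K₁−1)) = 0
⇒ β = [z₁(K₁−1)+z₂(K₂−1)] / [−(K₁−1)(K₂−1)] = 0.1829/0.4070 = 0.449

β = 0.449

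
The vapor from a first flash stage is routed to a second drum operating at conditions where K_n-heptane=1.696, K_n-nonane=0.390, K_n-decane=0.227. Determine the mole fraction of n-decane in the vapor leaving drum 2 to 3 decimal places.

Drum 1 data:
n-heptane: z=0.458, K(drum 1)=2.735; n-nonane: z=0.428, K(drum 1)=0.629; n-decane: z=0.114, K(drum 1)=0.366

y_n-decane (drum 2) = 0.021

Drum 1:
Let ψ₁ = V/F and solve Σ zᵢ(Kᵢ−1)/(1+ψ₁(Kᵢ−1)) = 0.
Feasibility: ΣzᵢKᵢ = 1.564, Σzᵢ/Kᵢ = 1.159 — both > 1, two phases present.
Newton–Raphson from ψ₁ = 0.42:
  ψ₁ = 0.420: g = 0.1731, g' = -0.629 → ψ₁ = 0.695
  ψ₁ = 0.695: g = 0.0170, g' = -0.537 → ψ₁ = 0.727
Converged at ψ₁ = 0.727.
Drum-1 compositions:
  n-heptane: x = 0.203, y = 0.554
  n-nonane: x = 0.586, y = 0.369
  n-decane: x = 0.211, y = 0.077
Drum-2 feed = drum-1 vapor: z₂ = (0.5540, 0.3686, 0.0774).
Drum 2:
Material balance + equilibrium reduce to Σ zᵢ(Kᵢ−1)/(1+ψ₂(Kᵢ−1)) = 0.
Check two-phase: ΣzᵢKᵢ = 1.101 > 1 and Σzᵢ/Kᵢ = 1.613 > 1, so g(0) = 0.101 > 0 and g(1) = -0.613 < 0.
Newton iteration, ψ₂⁰ = 0.5:
  ψ₂ = 0.500: g = -0.1350, g' = -0.554 → ψ₂ = 0.257
  ψ₂ = 0.257: g = -0.0140, g' = -0.458 → ψ₂ = 0.226
Converged at ψ₂ = 0.226.
  n-heptane: x = 0.479, y = 0.812
  n-nonane: x = 0.427, y = 0.167
  n-decane: x = 0.094, y = 0.021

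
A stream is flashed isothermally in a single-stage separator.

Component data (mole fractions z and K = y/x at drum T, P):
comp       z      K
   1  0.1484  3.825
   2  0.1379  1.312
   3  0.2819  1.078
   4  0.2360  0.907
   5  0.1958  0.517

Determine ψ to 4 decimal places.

Rachford–Rice: g(ψ) = Σ zᵢ(Kᵢ−1)/(1+ψ(Kᵢ−1)) = 0.
g(0) = ΣzᵢKᵢ − 1 = 0.3677 and g(1) = 1 − Σzᵢ/Kᵢ = -0.0443, so a root lies in (0, 1).
Newton iteration, ψ⁰ = 0.5:
  ψ = 0.5000: g = 0.08446, g' = -0.2968 → ψ = 0.7846
  ψ = 0.7846: g = 0.00967, g' = -0.2455 → ψ = 0.8240
Converged at ψ = 0.8240.

ψ = 0.8240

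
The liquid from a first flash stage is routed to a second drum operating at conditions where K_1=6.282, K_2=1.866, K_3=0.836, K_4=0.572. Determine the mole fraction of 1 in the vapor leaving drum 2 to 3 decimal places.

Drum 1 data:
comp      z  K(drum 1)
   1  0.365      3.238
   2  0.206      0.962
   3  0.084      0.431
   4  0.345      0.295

Drum 1:
Rachford–Rice: g(ψ₁) = Σ zᵢ(Kᵢ−1)/(1+ψ₁(Kᵢ−1)) = 0.
g(0) = ΣzᵢKᵢ − 1 = 0.518 and g(1) = 1 − Σzᵢ/Kᵢ = -0.691, so a root lies in (0, 1).
Newton iteration, ψ₁⁰ = 0.5:
  ψ₁ = 0.500: g = -0.0649, g' = -0.870 → ψ₁ = 0.425
Converged at ψ₁ = 0.425.
Drum-1 compositions:
  1: x = 0.187, y = 0.605
  2: x = 0.209, y = 0.201
  3: x = 0.111, y = 0.048
  4: x = 0.493, y = 0.145
Drum-2 feed = drum-1 liquid: z₂ = (0.1870, 0.2094, 0.1108, 0.4928).
Drum 2:
Let ψ₂ = V/F and solve Σ zᵢ(Kᵢ−1)/(1+ψ₂(Kᵢ−1)) = 0.
Check two-phase: ΣzᵢKᵢ = 1.940 > 1 and Σzᵢ/Kᵢ = 1.136 > 1, so g(0) = 0.940 > 0 and g(1) = -0.136 < 0.
Iterate (Newton) starting at ψ₂ = 0.5:
  ψ₂ = 0.500: g = 0.1096, g' = -0.620 → ψ₂ = 0.677
  ψ₂ = 0.677: g = 0.0128, g' = -0.494 → ψ₂ = 0.703
Converged at ψ₂ = 0.703.
  1: x = 0.040, y = 0.249
  2: x = 0.130, y = 0.243
  3: x = 0.125, y = 0.105
  4: x = 0.705, y = 0.403

y_1 (drum 2) = 0.249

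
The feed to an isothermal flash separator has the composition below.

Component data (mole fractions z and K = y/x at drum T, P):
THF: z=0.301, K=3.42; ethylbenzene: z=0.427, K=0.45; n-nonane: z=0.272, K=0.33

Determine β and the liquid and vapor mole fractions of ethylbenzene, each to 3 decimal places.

β = 0.215, x_ethylbenzene = 0.484, y_ethylbenzene = 0.218

Let β = V/F and solve Σ zᵢ(Kᵢ−1)/(1+β(Kᵢ−1)) = 0.
g(0) = ΣzᵢKᵢ − 1 = 0.311 and g(1) = 1 − Σzᵢ/Kᵢ = -0.861, so a root lies in (0, 1).
Newton–Raphson from β = 0.52:
  β = 0.520: g = -0.2861, g' = -0.887 → β = 0.197
  β = 0.197: g = 0.0195, g' = -1.132 → β = 0.215
Converged at β = 0.215.
Compositions from xᵢ = zᵢ/(1+β(Kᵢ−1)), yᵢ = Kᵢxᵢ:
  THF: x = 0.198, y = 0.677
  ethylbenzene: x = 0.484, y = 0.218
  n-nonane: x = 0.318, y = 0.105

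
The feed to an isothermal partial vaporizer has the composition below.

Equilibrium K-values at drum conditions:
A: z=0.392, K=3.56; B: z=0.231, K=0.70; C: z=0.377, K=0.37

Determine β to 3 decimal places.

Let β = V/F and solve Σ zᵢ(Kᵢ−1)/(1+β(Kᵢ−1)) = 0.
Feasibility: ΣzᵢKᵢ = 1.697, Σzᵢ/Kᵢ = 1.459 — both > 1, two phases present.
Iterate (Newton) starting at β = 0.49:
  β = 0.490: g = 0.0203, g' = -0.847 → β = 0.514
Converged at β = 0.514.

β = 0.514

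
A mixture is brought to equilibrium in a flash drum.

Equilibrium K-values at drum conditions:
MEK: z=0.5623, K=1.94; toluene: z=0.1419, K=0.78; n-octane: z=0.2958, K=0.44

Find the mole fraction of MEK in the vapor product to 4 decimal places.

Rachford–Rice: g(β) = Σ zᵢ(Kᵢ−1)/(1+β(Kᵢ−1)) = 0.
g(0) = ΣzᵢKᵢ − 1 = 0.3317 and g(1) = 1 − Σzᵢ/Kᵢ = -0.1440, so a root lies in (0, 1).
Newton iteration, β⁰ = 0.5:
  β = 0.5000: g = 0.09442, g' = -0.4175 → β = 0.7261
  β = 0.7261: g = -0.00218, g' = -0.4487 → β = 0.7213
Converged at β = 0.7213.
Compositions from xᵢ = zᵢ/(1+β(Kᵢ−1)), yᵢ = Kᵢxᵢ:
  MEK: x = 0.3351, y = 0.6501
  toluene: x = 0.1687, y = 0.1316
  n-octane: x = 0.4962, y = 0.2183

y_MEK = 0.6501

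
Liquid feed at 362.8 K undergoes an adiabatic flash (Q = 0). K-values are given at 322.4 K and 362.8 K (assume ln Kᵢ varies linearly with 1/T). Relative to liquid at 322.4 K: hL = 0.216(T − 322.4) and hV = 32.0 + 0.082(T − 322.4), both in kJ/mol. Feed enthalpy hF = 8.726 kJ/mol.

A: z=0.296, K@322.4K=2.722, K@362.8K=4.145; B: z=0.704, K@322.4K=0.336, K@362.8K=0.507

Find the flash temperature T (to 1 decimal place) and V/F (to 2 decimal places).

Adiabatic flash: solve Rachford–Rice at each trial T, then check hF = ψ·hV(T) + (1−ψ)·hL(T).
  T = 322.4 K: K = (2.722, 0.336), RR gives ψ = 0.037, H_out = 1.183 kJ/mol
  T = 362.8 K: K = (4.145, 0.507), RR gives ψ = 0.377, H_out = 18.738 kJ/mol
  T = 342.6 K: K = (3.401, 0.418), RR gives ψ = 0.215, H_out = 10.666 kJ/mol
  T = 332.5 K: K = (3.053, 0.376), RR gives ψ = 0.131, H_out = 6.207 kJ/mol
  T = 337.6 K: K = (3.227, 0.397), RR gives ψ = 0.175, H_out = 8.513 kJ/mol
  T = 340.1 K: K = (3.313, 0.407), RR gives ψ = 0.195, H_out = 9.601 kJ/mol
  T = 338.9 K: K = (3.271, 0.402), RR gives ψ = 0.185, H_out = 9.082 kJ/mol
Linear interpolation between T = 337.6 (H_out = 8.513) and T = 338.9 (H_out = 9.082) on hF = 8.726 gives T ≈ 338.1 K, at which ψ = 0.18.

T = 338.1 K, V/F = 0.18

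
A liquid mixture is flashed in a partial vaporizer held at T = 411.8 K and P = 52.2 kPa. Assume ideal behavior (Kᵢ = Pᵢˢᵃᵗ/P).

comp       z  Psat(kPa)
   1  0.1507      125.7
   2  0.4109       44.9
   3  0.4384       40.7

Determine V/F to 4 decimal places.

Raoult's law: Kᵢ = Pᵢˢᵃᵗ/P = Pᵢˢᵃᵗ/52.2.
  K_1 = 125.7/52.2 = 2.408046, K_2 = 44.9/52.2 = 0.860153, K_3 = 40.7/52.2 = 0.779693
Material balance + equilibrium reduce to Σ zᵢ(Kᵢ−1)/(1+V/F(Kᵢ−1)) = 0.
Feasibility: ΣzᵢKᵢ = 1.0581, Σzᵢ/Kᵢ = 1.1026 — both > 1, two phases present.
Newton iteration, V/F⁰ = 0.5:
  V/F = 0.5000: g = -0.04580, g' = -0.1391 → V/F = 0.1707
  V/F = 0.1707: g = 0.01186, g' = -0.2256 → V/F = 0.2232
  V/F = 0.2232: g = 0.00056, g' = -0.2051 → V/F = 0.2259
Converged at V/F = 0.2259.

V/F = 0.2259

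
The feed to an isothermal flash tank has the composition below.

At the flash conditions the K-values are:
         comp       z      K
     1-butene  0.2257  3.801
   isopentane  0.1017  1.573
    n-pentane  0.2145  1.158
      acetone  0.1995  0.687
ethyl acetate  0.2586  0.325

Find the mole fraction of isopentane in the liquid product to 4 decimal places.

x_isopentane = 0.0789

Let ψ = V/F and solve Σ zᵢ(Kᵢ−1)/(1+ψ(Kᵢ−1)) = 0.
g(0) = ΣzᵢKᵢ − 1 = 0.4874 and g(1) = 1 − Σzᵢ/Kᵢ = -0.3954, so a root lies in (0, 1).
Newton–Raphson from ψ = 0.5:
  ψ = 0.5000: g = 0.00255, g' = -0.6280 → ψ = 0.5041
Converged at ψ = 0.5041.
Compositions from xᵢ = zᵢ/(1+ψ(Kᵢ−1)), yᵢ = Kᵢxᵢ:
  1-butene: x = 0.0936, y = 0.3557
  isopentane: x = 0.0789, y = 0.1241
  n-pentane: x = 0.1987, y = 0.2301
  acetone: x = 0.2369, y = 0.1627
  ethyl acetate: x = 0.3920, y = 0.1274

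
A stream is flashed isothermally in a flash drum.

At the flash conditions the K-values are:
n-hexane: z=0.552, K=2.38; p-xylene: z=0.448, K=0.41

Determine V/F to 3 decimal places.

Material balance + equilibrium reduce to Σ zᵢ(Kᵢ−1)/(1+V/F(Kᵢ−1)) = 0.
g(0) = ΣzᵢKᵢ − 1 = 0.497 and g(1) = 1 − Σzᵢ/Kᵢ = -0.325, so a root lies in (0, 1).
Binary case is linear: z₁(K₁−1)(1+V/F(K₂−1)) + z₂(K₂−1)(1+V/F(K₁−1)) = 0
⇒ V/F = [z₁(K₁−1)+z₂(K₂−1)] / [−(K₁−1)(K₂−1)] = 0.4974/0.8142 = 0.611

V/F = 0.611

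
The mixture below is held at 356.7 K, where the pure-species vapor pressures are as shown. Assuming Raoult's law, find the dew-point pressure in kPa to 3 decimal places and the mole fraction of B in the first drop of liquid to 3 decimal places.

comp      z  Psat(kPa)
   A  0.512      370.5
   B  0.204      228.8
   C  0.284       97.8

Pdew = 193.147 kPa, x_B = 0.172

At the dew point ψ → 1, so Σzᵢ/Kᵢ = 1 with Kᵢ = Pᵢˢᵃᵗ/P ⇒ 1/P = Σzᵢ/Pᵢˢᵃᵗ.
1/P = 0.512/370.5 + 0.204/228.8 + 0.284/97.8 = 0.005177 ⇒ P = 193.147 kPa
xᵢ = zᵢP/Pᵢˢᵃᵗ ⇒ x_B = 0.204·193.147/228.8 = 0.172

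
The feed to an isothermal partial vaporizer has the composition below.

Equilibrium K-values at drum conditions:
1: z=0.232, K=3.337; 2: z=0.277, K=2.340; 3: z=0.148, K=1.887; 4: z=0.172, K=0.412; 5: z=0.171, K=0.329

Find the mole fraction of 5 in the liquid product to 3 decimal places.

x_5 = 0.373

Rachford–Rice: g(β) = Σ zᵢ(Kᵢ−1)/(1+β(Kᵢ−1)) = 0.
Feasibility: ΣzᵢKᵢ = 1.829, Σzᵢ/Kᵢ = 1.204 — both > 1, two phases present.
Newton iteration, β⁰ = 0.48:
  β = 0.480: g = 0.2633, g' = -0.806 → β = 0.807
Converged at β = 0.807.
Compositions from xᵢ = zᵢ/(1+β(Kᵢ−1)), yᵢ = Kᵢxᵢ:
  1: x = 0.080, y = 0.268
  2: x = 0.133, y = 0.311
  3: x = 0.086, y = 0.163
  4: x = 0.327, y = 0.135
  5: x = 0.373, y = 0.123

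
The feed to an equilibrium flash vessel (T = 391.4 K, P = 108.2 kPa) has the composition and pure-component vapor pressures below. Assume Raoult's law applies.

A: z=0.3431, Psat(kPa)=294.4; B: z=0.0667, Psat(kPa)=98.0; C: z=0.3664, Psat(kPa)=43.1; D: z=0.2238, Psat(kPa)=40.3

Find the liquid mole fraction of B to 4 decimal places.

Raoult's law: Kᵢ = Pᵢˢᵃᵗ/P = Pᵢˢᵃᵗ/108.2.
  K_A = 294.4/108.2 = 2.720887, K_B = 98.0/108.2 = 0.905730, K_C = 43.1/108.2 = 0.398336, K_D = 40.3/108.2 = 0.372458
Rachford–Rice: g(β) = Σ zᵢ(Kᵢ−1)/(1+β(Kᵢ−1)) = 0.
Feasibility: ΣzᵢKᵢ = 1.2233, Σzᵢ/Kᵢ = 1.7204 — both > 1, two phases present.
Newton iteration, β⁰ = 0.32:
  β = 0.3200: g = -0.07447, g' = -0.7646 → β = 0.2226
  β = 0.2226: g = 0.00269, g' = -0.8277 → β = 0.2259
Converged at β = 0.2259.
Compositions from xᵢ = zᵢ/(1+β(Kᵢ−1)), yᵢ = Kᵢxᵢ:
  A: x = 0.2471, y = 0.6722
  B: x = 0.0682, y = 0.0617
  C: x = 0.4240, y = 0.1689
  D: x = 0.2608, y = 0.0971

x_B = 0.0682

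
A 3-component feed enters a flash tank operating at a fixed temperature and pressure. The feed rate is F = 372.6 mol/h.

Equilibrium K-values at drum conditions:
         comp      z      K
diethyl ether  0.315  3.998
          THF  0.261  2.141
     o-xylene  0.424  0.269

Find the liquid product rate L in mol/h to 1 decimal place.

Rachford–Rice: g(ψ) = Σ zᵢ(Kᵢ−1)/(1+ψ(Kᵢ−1)) = 0.
g(0) = ΣzᵢKᵢ − 1 = 0.932 and g(1) = 1 − Σzᵢ/Kᵢ = -0.777, so a root lies in (0, 1).
Newton–Raphson from ψ = 0.5:
  ψ = 0.500: g = 0.0790, g' = -1.154 → ψ = 0.568
Converged at ψ = 0.568.
Then V = ψ·F = 0.5681·372.6 = 211.7 mol/h and L = F − V = 160.9 mol/h.

L = 160.9 mol/h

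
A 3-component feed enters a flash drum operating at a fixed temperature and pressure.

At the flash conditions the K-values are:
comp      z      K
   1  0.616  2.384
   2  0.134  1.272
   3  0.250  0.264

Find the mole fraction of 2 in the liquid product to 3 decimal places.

x_2 = 0.110

Rachford–Rice: g(ψ) = Σ zᵢ(Kᵢ−1)/(1+ψ(Kᵢ−1)) = 0.
g(0) = ΣzᵢKᵢ − 1 = 0.705 and g(1) = 1 − Σzᵢ/Kᵢ = -0.311, so a root lies in (0, 1).
Newton–Raphson from ψ = 0.52:
  ψ = 0.520: g = 0.2296, g' = -0.762 → ψ = 0.821
  ψ = 0.821: g = -0.0364, g' = -1.131 → ψ = 0.789
  ψ = 0.789: g = -0.0014, g' = -1.047 → ψ = 0.788
Converged at ψ = 0.788.
Compositions from xᵢ = zᵢ/(1+ψ(Kᵢ−1)), yᵢ = Kᵢxᵢ:
  1: x = 0.295, y = 0.703
  2: x = 0.110, y = 0.140
  3: x = 0.595, y = 0.157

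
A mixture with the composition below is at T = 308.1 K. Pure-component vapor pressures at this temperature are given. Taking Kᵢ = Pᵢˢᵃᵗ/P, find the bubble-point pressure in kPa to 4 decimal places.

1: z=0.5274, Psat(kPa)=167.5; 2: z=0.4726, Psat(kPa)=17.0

Pbub = 96.3737 kPa

At the bubble point ψ → 0, so ΣzᵢKᵢ = 1 with Kᵢ = Pᵢˢᵃᵗ/P ⇒ P = ΣzᵢPᵢˢᵃᵗ.
P = 0.5274·167.5 + 0.4726·17.0 = 96.3737 kPa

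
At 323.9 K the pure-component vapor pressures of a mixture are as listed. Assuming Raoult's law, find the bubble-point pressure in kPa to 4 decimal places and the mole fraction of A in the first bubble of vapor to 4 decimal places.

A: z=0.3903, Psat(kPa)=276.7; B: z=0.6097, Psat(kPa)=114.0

At the bubble point ψ → 0, so ΣzᵢKᵢ = 1 with Kᵢ = Pᵢˢᵃᵗ/P ⇒ P = ΣzᵢPᵢˢᵃᵗ.
P = 0.3903·276.7 + 0.6097·114.0 = 177.5018 kPa
yᵢ = zᵢPᵢˢᵃᵗ/P ⇒ y_A = 0.3903·276.7/177.5018 = 0.6084

Pbub = 177.5018 kPa, y_A = 0.6084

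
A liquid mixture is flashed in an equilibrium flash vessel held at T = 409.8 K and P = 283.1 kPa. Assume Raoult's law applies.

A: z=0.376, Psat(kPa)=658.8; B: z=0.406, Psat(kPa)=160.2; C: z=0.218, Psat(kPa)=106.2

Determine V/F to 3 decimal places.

V/F = 0.277

Raoult's law: Kᵢ = Pᵢˢᵃᵗ/P = Pᵢˢᵃᵗ/283.1.
  K_A = 658.8/283.1 = 2.32709, K_B = 160.2/283.1 = 0.56588, K_C = 106.2/283.1 = 0.37513
Rachford–Rice: g(V/F) = Σ zᵢ(Kᵢ−1)/(1+V/F(Kᵢ−1)) = 0.
g(0) = ΣzᵢKᵢ − 1 = 0.187 and g(1) = 1 − Σzᵢ/Kᵢ = -0.460, so a root lies in (0, 1).
Iterate (Newton) starting at V/F = 0.5:
  V/F = 0.500: g = -0.1233, g' = -0.544 → V/F = 0.273
  V/F = 0.273: g = 0.0018, g' = -0.579 → V/F = 0.277
Converged at V/F = 0.277.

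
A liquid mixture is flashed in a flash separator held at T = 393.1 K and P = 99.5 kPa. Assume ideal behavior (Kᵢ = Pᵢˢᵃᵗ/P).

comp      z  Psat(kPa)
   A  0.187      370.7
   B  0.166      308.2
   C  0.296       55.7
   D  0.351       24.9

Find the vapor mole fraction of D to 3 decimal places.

Raoult's law: Kᵢ = Pᵢˢᵃᵗ/P = Pᵢˢᵃᵗ/99.5.
  K_A = 370.7/99.5 = 3.72563, K_B = 308.2/99.5 = 3.09749, K_C = 55.7/99.5 = 0.55980, K_D = 24.9/99.5 = 0.25025
Iterate (Newton) starting at ψ = 0.48:
  ψ = 0.480: g = -0.1820, g' = -1.016 → ψ = 0.301
  ψ = 0.301: g = 0.0036, g' = -1.099 → ψ = 0.304
Converged at ψ = 0.304.
Compositions from xᵢ = zᵢ/(1+ψ(Kᵢ−1)), yᵢ = Kᵢxᵢ:
  A: x = 0.102, y = 0.381
  B: x = 0.101, y = 0.314
  C: x = 0.342, y = 0.191
  D: x = 0.455, y = 0.114

y_D = 0.114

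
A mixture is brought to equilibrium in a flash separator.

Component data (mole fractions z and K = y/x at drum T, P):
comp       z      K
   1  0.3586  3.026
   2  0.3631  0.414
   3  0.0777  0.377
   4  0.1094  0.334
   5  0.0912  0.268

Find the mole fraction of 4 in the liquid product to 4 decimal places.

x_4 = 0.1319

Material balance + equilibrium reduce to Σ zᵢ(Kᵢ−1)/(1+ψ(Kᵢ−1)) = 0.
g(0) = ΣzᵢKᵢ − 1 = 0.3257 and g(1) = 1 − Σzᵢ/Kᵢ = -0.8695, so a root lies in (0, 1).
Iterate (Newton) starting at ψ = 0.5:
  ψ = 0.5000: g = -0.22488, g' = -0.9070 → ψ = 0.2520
  ψ = 0.2520: g = 0.00444, g' = -1.0026 → ψ = 0.2565
Converged at ψ = 0.2565.
Compositions from xᵢ = zᵢ/(1+ψ(Kᵢ−1)), yᵢ = Kᵢxᵢ:
  1: x = 0.2360, y = 0.7141
  2: x = 0.4273, y = 0.1769
  3: x = 0.0925, y = 0.0349
  4: x = 0.1319, y = 0.0441
  5: x = 0.1123, y = 0.0301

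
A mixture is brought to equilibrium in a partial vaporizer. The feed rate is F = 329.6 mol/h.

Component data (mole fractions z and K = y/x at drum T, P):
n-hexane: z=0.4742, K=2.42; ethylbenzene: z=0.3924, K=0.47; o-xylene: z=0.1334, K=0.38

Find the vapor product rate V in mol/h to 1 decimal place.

Material balance + equilibrium reduce to Σ zᵢ(Kᵢ−1)/(1+β(Kᵢ−1)) = 0.
Check two-phase: ΣzᵢKᵢ = 1.3827 > 1 and Σzᵢ/Kᵢ = 1.3819 > 1, so g(0) = 0.3827 > 0 and g(1) = -0.3819 < 0.
Newton–Raphson from β = 0.5:
  β = 0.5000: g = -0.00904, g' = -0.6387 → β = 0.4858
  β = 0.4858: g = 0.00001, g' = -0.6398 → β = 0.4859
Converged at β = 0.4859.
Then V = β·F = 0.4859·329.6 = 160.1 mol/h and L = F − V = 169.5 mol/h.

V = 160.1 mol/h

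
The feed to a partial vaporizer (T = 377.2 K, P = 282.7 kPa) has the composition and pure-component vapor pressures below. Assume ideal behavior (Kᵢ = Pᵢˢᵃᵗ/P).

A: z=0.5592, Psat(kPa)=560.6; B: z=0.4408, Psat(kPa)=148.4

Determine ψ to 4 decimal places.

Raoult's law: Kᵢ = Pᵢˢᵃᵗ/P = Pᵢˢᵃᵗ/282.7.
  K_A = 560.6/282.7 = 1.983021, K_B = 148.4/282.7 = 0.524938
Rachford–Rice: g(ψ) = Σ zᵢ(Kᵢ−1)/(1+ψ(Kᵢ−1)) = 0.
Feasibility: ΣzᵢKᵢ = 1.3403, Σzᵢ/Kᵢ = 1.1217 — both > 1, two phases present.
Binary case is linear: z₁(K₁−1)(1+ψ(K₂−1)) + z₂(K₂−1)(1+ψ(K₁−1)) = 0
⇒ ψ = [z₁(K₁−1)+z₂(K₂−1)] / [−(K₁−1)(K₂−1)] = 0.34030/0.46700 = 0.7287

ψ = 0.7287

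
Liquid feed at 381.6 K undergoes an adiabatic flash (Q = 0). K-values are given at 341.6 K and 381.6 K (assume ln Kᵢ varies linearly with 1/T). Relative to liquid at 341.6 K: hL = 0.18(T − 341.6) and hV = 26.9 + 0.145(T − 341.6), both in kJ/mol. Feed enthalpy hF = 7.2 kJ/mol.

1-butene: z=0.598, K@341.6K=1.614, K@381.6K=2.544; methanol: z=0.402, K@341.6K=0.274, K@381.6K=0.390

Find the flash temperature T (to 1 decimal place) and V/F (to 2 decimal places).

T = 345.0 K, V/F = 0.25

Adiabatic flash: solve Rachford–Rice at each trial T, then check hF = ψ·hV(T) + (1−ψ)·hL(T).
  T = 341.6 K: K = (1.614, 0.274), RR gives ψ = 0.169, H_out = 4.545 kJ/mol
  T = 381.6 K: K = (2.544, 0.390), RR gives ψ = 0.720, H_out = 25.559 kJ/mol
  T = 361.6 K: K = (2.052, 0.330), RR gives ψ = 0.511, H_out = 16.976 kJ/mol
  T = 351.6 K: K = (1.826, 0.302), RR gives ψ = 0.370, H_out = 11.611 kJ/mol
  T = 346.6 K: K = (1.718, 0.288), RR gives ψ = 0.280, H_out = 8.378 kJ/mol
  T = 344.1 K: K = (1.666, 0.281), RR gives ψ = 0.228, H_out = 6.553 kJ/mol
  T = 345.4 K: K = (1.693, 0.284), RR gives ψ = 0.255, H_out = 7.522 kJ/mol
Linear interpolation between T = 344.1 (H_out = 6.553) and T = 345.4 (H_out = 7.522) on hF = 7.2 gives T ≈ 345.0 K, at which ψ = 0.25.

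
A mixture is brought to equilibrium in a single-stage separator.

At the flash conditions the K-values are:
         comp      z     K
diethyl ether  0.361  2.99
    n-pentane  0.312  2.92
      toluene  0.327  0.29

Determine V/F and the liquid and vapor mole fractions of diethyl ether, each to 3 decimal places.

Material balance + equilibrium reduce to Σ zᵢ(Kᵢ−1)/(1+V/F(Kᵢ−1)) = 0.
Check two-phase: ΣzᵢKᵢ = 2.085 > 1 and Σzᵢ/Kᵢ = 1.355 > 1, so g(0) = 1.085 > 0 and g(1) = -0.355 < 0.
Newton iteration, V/F⁰ = 0.61:
  V/F = 0.610: g = 0.1909, g' = -1.049 → V/F = 0.792
  V/F = 0.792: g = -0.0139, g' = -1.257 → V/F = 0.781
Converged at V/F = 0.781.
Compositions from xᵢ = zᵢ/(1+V/F(Kᵢ−1)), yᵢ = Kᵢxᵢ:
  diethyl ether: x = 0.141, y = 0.423
  n-pentane: x = 0.125, y = 0.365
  toluene: x = 0.734, y = 0.213

V/F = 0.781, x_diethyl ether = 0.141, y_diethyl ether = 0.423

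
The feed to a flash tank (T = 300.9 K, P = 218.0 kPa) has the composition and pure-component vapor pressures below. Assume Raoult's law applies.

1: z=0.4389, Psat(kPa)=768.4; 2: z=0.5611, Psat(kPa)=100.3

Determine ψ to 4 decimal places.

ψ = 0.5907

Raoult's law: Kᵢ = Pᵢˢᵃᵗ/P = Pᵢˢᵃᵗ/218.0.
  K_1 = 768.4/218.0 = 3.524771, K_2 = 100.3/218.0 = 0.460092
Let ψ = V/F and solve Σ zᵢ(Kᵢ−1)/(1+ψ(Kᵢ−1)) = 0.
Check two-phase: ΣzᵢKᵢ = 1.8052 > 1 and Σzᵢ/Kᵢ = 1.3441 > 1, so g(0) = 0.8052 > 0 and g(1) = -0.3441 < 0.
Iterate (Newton) starting at ψ = 0.5:
  ψ = 0.5000: g = 0.07484, g' = -0.8535 → ψ = 0.5877
  ψ = 0.5877: g = 0.00241, g' = -0.8044 → ψ = 0.5907
Converged at ψ = 0.5907.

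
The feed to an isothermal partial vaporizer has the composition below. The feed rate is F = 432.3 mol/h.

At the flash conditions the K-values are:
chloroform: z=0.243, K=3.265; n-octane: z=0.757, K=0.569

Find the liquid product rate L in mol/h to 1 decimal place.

Material balance + equilibrium reduce to Σ zᵢ(Kᵢ−1)/(1+V/F(Kᵢ−1)) = 0.
Check two-phase: ΣzᵢKᵢ = 1.224 > 1 and Σzᵢ/Kᵢ = 1.405 > 1, so g(0) = 0.224 > 0 and g(1) = -0.405 < 0.
Iterate (Newton) starting at V/F = 0.57:
  V/F = 0.570: g = -0.1923, g' = -0.485 → V/F = 0.173
  V/F = 0.173: g = 0.0427, g' = -0.807 → V/F = 0.226
  V/F = 0.226: g = 0.0025, g' = -0.718 → V/F = 0.230
Converged at V/F = 0.230.
Then V = V/F·F = 0.2296·432.3 = 99.3 mol/h and L = F − V = 333.0 mol/h.

L = 333.0 mol/h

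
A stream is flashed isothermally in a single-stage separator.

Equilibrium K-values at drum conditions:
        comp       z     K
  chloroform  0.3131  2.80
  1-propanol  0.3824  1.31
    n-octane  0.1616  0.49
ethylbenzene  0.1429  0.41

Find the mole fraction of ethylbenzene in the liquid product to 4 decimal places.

Material balance + equilibrium reduce to Σ zᵢ(Kᵢ−1)/(1+ψ(Kᵢ−1)) = 0.
Check two-phase: ΣzᵢKᵢ = 1.5154 > 1 and Σzᵢ/Kᵢ = 1.0821 > 1, so g(0) = 0.5154 > 0 and g(1) = -0.0821 < 0.
Newton iteration, ψ⁰ = 0.5:
  ψ = 0.5000: g = 0.16904, g' = -0.4844 → ψ = 0.8490
  ψ = 0.8490: g = 0.00249, g' = -0.5122 → ψ = 0.8538
Converged at ψ = 0.8538.
Compositions from xᵢ = zᵢ/(1+ψ(Kᵢ−1)), yᵢ = Kᵢxᵢ:
  chloroform: x = 0.1234, y = 0.3456
  1-propanol: x = 0.3024, y = 0.3961
  n-octane: x = 0.2862, y = 0.1403
  ethylbenzene: x = 0.2880, y = 0.1181

x_ethylbenzene = 0.2880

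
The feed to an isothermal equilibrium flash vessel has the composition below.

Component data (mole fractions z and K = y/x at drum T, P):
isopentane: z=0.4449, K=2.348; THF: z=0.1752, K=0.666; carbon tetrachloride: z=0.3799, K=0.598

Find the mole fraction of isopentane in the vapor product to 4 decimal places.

y_isopentane = 0.5180

Let β = V/F and solve Σ zᵢ(Kᵢ−1)/(1+β(Kᵢ−1)) = 0.
g(0) = ΣzᵢKᵢ − 1 = 0.3885 and g(1) = 1 − Σzᵢ/Kᵢ = -0.0878, so a root lies in (0, 1).
Iterate (Newton) starting at β = 0.5:
  β = 0.5000: g = 0.09687, g' = -0.4128 → β = 0.7347
  β = 0.7347: g = 0.00705, g' = -0.3620 → β = 0.7541
  β = 0.7541: g = 0.00002, g' = -0.3602 → β = 0.7542
Converged at β = 0.7542.
Compositions from xᵢ = zᵢ/(1+β(Kᵢ−1)), yᵢ = Kᵢxᵢ:
  isopentane: x = 0.2206, y = 0.5180
  THF: x = 0.2342, y = 0.1560
  carbon tetrachloride: x = 0.5452, y = 0.3260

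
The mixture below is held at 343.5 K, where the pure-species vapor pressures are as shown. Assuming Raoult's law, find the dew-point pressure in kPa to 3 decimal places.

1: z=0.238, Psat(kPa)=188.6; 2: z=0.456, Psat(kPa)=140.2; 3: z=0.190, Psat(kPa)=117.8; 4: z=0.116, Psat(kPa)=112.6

At the dew point ψ → 1, so Σzᵢ/Kᵢ = 1 with Kᵢ = Pᵢˢᵃᵗ/P ⇒ 1/P = Σzᵢ/Pᵢˢᵃᵗ.
1/P = 0.238/188.6 + 0.456/140.2 + 0.190/117.8 + 0.116/112.6 = 0.007158 ⇒ P = 139.713 kPa

Pdew = 139.713 kPa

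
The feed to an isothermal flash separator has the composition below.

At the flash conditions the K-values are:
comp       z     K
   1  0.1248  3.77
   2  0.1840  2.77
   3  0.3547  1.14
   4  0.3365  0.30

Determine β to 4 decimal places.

Iterate (Newton) starting at β = 0.62:
  β = 0.6200: g = -0.08798, g' = -0.7813 → β = 0.5074
  β = 0.5074: g = -0.00363, g' = -0.7281 → β = 0.5024
Converged at β = 0.5024.

β = 0.5024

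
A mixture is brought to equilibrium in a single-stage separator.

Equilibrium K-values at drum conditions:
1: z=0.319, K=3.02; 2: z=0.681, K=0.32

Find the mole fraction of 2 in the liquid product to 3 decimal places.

Material balance + equilibrium reduce to Σ zᵢ(Kᵢ−1)/(1+ψ(Kᵢ−1)) = 0.
g(0) = ΣzᵢKᵢ − 1 = 0.181 and g(1) = 1 − Σzᵢ/Kᵢ = -1.234, so a root lies in (0, 1).
Binary case is linear: z₁(K₁−1)(1+ψ(K₂−1)) + z₂(K₂−1)(1+ψ(K₁−1)) = 0
⇒ ψ = [z₁(K₁−1)+z₂(K₂−1)] / [−(K₁−1)(K₂−1)] = 0.1813/1.3736 = 0.132
Compositions from xᵢ = zᵢ/(1+ψ(Kᵢ−1)), yᵢ = Kᵢxᵢ:
  1: x = 0.252, y = 0.761
  2: x = 0.748, y = 0.239

x_2 = 0.748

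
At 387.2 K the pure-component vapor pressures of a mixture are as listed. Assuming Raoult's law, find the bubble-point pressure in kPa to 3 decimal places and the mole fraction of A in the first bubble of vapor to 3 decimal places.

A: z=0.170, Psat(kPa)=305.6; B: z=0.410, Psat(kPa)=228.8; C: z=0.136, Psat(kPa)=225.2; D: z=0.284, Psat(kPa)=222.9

Pbub = 239.691 kPa, y_A = 0.217

At the bubble point ψ → 0, so ΣzᵢKᵢ = 1 with Kᵢ = Pᵢˢᵃᵗ/P ⇒ P = ΣzᵢPᵢˢᵃᵗ.
P = 0.170·305.6 + 0.410·228.8 + 0.136·225.2 + 0.284·222.9 = 239.691 kPa
yᵢ = zᵢPᵢˢᵃᵗ/P ⇒ y_A = 0.170·305.6/239.691 = 0.217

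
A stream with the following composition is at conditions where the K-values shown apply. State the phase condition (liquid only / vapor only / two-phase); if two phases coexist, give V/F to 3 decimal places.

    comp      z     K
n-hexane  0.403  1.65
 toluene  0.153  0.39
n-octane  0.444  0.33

ΣzᵢKᵢ = 0.871; Σzᵢ/Kᵢ = 1.982.
Since ΣzᵢKᵢ < 1 the mixture is below its bubble point — single liquid phase.

liquid only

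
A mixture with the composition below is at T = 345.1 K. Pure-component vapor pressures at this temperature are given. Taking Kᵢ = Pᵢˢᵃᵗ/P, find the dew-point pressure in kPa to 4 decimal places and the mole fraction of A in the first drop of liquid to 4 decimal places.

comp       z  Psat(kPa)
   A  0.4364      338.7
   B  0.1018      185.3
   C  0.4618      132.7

Pdew = 188.0454 kPa, x_A = 0.2423

At the dew point ψ → 1, so Σzᵢ/Kᵢ = 1 with Kᵢ = Pᵢˢᵃᵗ/P ⇒ 1/P = Σzᵢ/Pᵢˢᵃᵗ.
1/P = 0.4364/338.7 + 0.1018/185.3 + 0.4618/132.7 = 0.0053179 ⇒ P = 188.0454 kPa
xᵢ = zᵢP/Pᵢˢᵃᵗ ⇒ x_A = 0.4364·188.0454/338.7 = 0.2423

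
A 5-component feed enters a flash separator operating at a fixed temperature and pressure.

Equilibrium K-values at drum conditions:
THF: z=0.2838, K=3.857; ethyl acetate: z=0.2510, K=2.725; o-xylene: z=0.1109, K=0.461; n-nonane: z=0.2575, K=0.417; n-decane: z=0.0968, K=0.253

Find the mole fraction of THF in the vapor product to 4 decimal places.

y_THF = 0.3778

Newton iteration, β⁰ = 0.36:
  β = 0.3600: g = 0.30374, g' = -1.1381 → β = 0.6269
  β = 0.6269: g = 0.03566, g' = -0.9517 → β = 0.6644
  β = 0.6644: g = -0.00017, g' = -0.9622 → β = 0.6642
Converged at β = 0.6642.
Compositions from xᵢ = zᵢ/(1+β(Kᵢ−1)), yᵢ = Kᵢxᵢ:
  THF: x = 0.0979, y = 0.3778
  ethyl acetate: x = 0.1170, y = 0.3188
  o-xylene: x = 0.1727, y = 0.0796
  n-nonane: x = 0.4202, y = 0.1752
  n-decane: x = 0.1921, y = 0.0486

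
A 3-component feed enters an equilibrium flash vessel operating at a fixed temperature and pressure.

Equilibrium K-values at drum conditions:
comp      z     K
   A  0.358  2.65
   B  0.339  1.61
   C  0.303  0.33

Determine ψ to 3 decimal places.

ψ = 0.747

Newton–Raphson from ψ = 0.5:
  ψ = 0.500: g = 0.1769, g' = -0.674 → ψ = 0.762
  ψ = 0.762: g = -0.0121, g' = -0.818 → ψ = 0.747
Converged at ψ = 0.747.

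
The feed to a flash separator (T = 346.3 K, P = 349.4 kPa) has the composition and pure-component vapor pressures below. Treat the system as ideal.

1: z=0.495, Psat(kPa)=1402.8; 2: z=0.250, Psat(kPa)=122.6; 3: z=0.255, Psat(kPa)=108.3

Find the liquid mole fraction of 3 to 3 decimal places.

x_3 = 0.421

Raoult's law: Kᵢ = Pᵢˢᵃᵗ/P = Pᵢˢᵃᵗ/349.4.
  K_1 = 1402.8/349.4 = 4.01488, K_2 = 122.6/349.4 = 0.35089, K_3 = 108.3/349.4 = 0.30996
Iterate (Newton) starting at ψ = 0.5:
  ψ = 0.500: g = 0.0863, g' = -1.230 → ψ = 0.570
  ψ = 0.570: g = 0.0012, g' = -1.204 → ψ = 0.571
Converged at ψ = 0.571.
Compositions from xᵢ = zᵢ/(1+ψ(Kᵢ−1)), yᵢ = Kᵢxᵢ:
  1: x = 0.182, y = 0.730
  2: x = 0.397, y = 0.139
  3: x = 0.421, y = 0.130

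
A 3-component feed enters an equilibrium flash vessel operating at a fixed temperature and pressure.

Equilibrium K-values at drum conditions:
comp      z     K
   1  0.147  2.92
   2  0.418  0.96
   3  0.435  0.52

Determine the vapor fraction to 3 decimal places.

Iterate (Newton) starting at ψ = 0.44:
  ψ = 0.440: g = -0.1287, g' = -0.321 → ψ = 0.039
  ψ = 0.039: g = 0.0331, g' = -0.574 → ψ = 0.097
  ψ = 0.097: g = 0.0023, g' = -0.496 → ψ = 0.101
Converged at ψ = 0.101.

ψ = 0.101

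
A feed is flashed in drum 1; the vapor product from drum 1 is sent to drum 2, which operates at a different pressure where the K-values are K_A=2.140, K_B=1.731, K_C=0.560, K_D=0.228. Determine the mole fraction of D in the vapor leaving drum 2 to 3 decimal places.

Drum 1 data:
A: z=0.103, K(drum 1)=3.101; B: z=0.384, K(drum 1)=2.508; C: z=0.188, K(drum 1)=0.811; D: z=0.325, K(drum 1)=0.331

Drum 1:
Material balance + equilibrium reduce to Σ zᵢ(Kᵢ−1)/(1+ψ₁(Kᵢ−1)) = 0.
Feasibility: ΣzᵢKᵢ = 1.543, Σzᵢ/Kᵢ = 1.400 — both > 1, two phases present.
Iterate (Newton) starting at ψ₁ = 0.35:
  ψ₁ = 0.350: g = 0.1818, g' = -0.781 → ψ₁ = 0.583
  ψ₁ = 0.583: g = 0.0092, g' = -0.739 → ψ₁ = 0.595
Converged at ψ₁ = 0.595.
Drum-1 compositions:
  A: x = 0.046, y = 0.142
  B: x = 0.202, y = 0.508
  C: x = 0.212, y = 0.172
  D: x = 0.540, y = 0.179
Drum-2 feed = drum-1 vapor: z₂ = (0.1419, 0.5075, 0.1718, 0.1788).
Drum 2:
Material balance + equilibrium reduce to Σ zᵢ(Kᵢ−1)/(1+ψ₂(Kᵢ−1)) = 0.
Check two-phase: ΣzᵢKᵢ = 1.319 > 1 and Σzᵢ/Kᵢ = 1.450 > 1, so g(0) = 0.319 > 0 and g(1) = -0.450 < 0.
Iterate (Newton) starting at ψ₂ = 0.43:
  ψ₂ = 0.430: g = 0.0910, g' = -0.529 → ψ₂ = 0.602
  ψ₂ = 0.602: g = -0.0071, g' = -0.629 → ψ₂ = 0.591
Converged at ψ₂ = 0.591.
  A: x = 0.085, y = 0.181
  B: x = 0.354, y = 0.614
  C: x = 0.232, y = 0.130
  D: x = 0.329, y = 0.075

y_D (drum 2) = 0.075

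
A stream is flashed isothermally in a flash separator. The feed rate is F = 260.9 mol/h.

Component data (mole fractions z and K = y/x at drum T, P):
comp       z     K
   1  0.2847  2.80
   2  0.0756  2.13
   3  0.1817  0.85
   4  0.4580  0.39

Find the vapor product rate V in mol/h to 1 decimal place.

V = 88.1 mol/h

Rachford–Rice: g(ψ) = Σ zᵢ(Kᵢ−1)/(1+ψ(Kᵢ−1)) = 0.
Feasibility: ΣzᵢKᵢ = 1.2913, Σzᵢ/Kᵢ = 1.5253 — both > 1, two phases present.
Iterate (Newton) starting at ψ = 0.5:
  ψ = 0.5000: g = -0.10715, g' = -0.6525 → ψ = 0.3358
  ψ = 0.3358: g = 0.00128, g' = -0.6831 → ψ = 0.3377
Converged at ψ = 0.3377.
Then V = ψ·F = 0.3377·260.9 = 88.1 mol/h and L = F − V = 172.8 mol/h.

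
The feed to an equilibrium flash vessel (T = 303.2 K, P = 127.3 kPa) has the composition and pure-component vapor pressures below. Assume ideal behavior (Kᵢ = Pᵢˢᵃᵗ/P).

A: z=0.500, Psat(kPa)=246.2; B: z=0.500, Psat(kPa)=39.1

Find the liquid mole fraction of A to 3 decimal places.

Raoult's law: Kᵢ = Pᵢˢᵃᵗ/P = Pᵢˢᵃᵗ/127.3.
  K_A = 246.2/127.3 = 1.93401, K_B = 39.1/127.3 = 0.30715
Material balance + equilibrium reduce to Σ zᵢ(Kᵢ−1)/(1+ψ(Kᵢ−1)) = 0.
Check two-phase: ΣzᵢKᵢ = 1.121 > 1 and Σzᵢ/Kᵢ = 1.886 > 1, so g(0) = 0.121 > 0 and g(1) = -0.886 < 0.
Newton iteration, ψ⁰ = 0.68:
  ψ = 0.680: g = -0.3694, g' = -1.021 → ψ = 0.318
  ψ = 0.318: g = -0.0844, g' = -0.654 → ψ = 0.189
  ψ = 0.189: g = -0.0018, g' = -0.633 → ψ = 0.186
Converged at ψ = 0.186.
Compositions from xᵢ = zᵢ/(1+ψ(Kᵢ−1)), yᵢ = Kᵢxᵢ:
  A: x = 0.426, y = 0.824
  B: x = 0.574, y = 0.176

x_A = 0.426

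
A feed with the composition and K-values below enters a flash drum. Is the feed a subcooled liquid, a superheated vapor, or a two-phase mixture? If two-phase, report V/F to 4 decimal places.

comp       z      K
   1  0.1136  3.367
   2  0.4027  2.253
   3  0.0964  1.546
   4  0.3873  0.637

ΣzᵢKᵢ = 1.6855; Σzᵢ/Kᵢ = 0.8828.
Since Σzᵢ/Kᵢ < 1 the mixture is above its dew point — single vapor phase.

superheated vapor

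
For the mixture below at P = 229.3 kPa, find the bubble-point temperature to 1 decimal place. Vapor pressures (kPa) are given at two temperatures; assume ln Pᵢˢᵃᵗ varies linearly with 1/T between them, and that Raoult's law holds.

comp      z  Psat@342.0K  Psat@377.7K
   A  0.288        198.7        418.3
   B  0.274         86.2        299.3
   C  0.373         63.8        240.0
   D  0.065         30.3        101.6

Bubble-point temperature: ΣzᵢPᵢˢᵃᵗ(T) = P. Interpolate ln Pᵢˢᵃᵗ = aᵢ + bᵢ/T.
  T = 342.0 K: ΣzᵢPᵢˢᵃᵗ = 106.61 kPa
  T = 377.7 K: ΣzᵢPᵢˢᵃᵗ = 298.60 kPa
  T = 359.9 K: ΣzᵢPᵢˢᵃᵗ = 181.64 kPa
  T = 368.8 K: ΣzᵢPᵢˢᵃᵗ = 233.82 kPa
  T = 364.4 K: ΣzᵢPᵢˢᵃᵗ = 206.59 kPa
  T = 366.6 K: ΣzᵢPᵢˢᵃᵗ = 219.84 kPa
Interpolating between 366.6 K and 368.8 K gives T ≈ 368.1 K.

T = 368.1 K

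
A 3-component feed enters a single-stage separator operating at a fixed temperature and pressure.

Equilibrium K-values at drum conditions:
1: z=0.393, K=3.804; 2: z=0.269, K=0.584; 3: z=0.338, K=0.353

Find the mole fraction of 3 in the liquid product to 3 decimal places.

Newton–Raphson from V/F = 0.5:
  V/F = 0.500: g = -0.0058, g' = -0.919 → V/F = 0.494
Converged at V/F = 0.494.
Compositions from xᵢ = zᵢ/(1+V/F(Kᵢ−1)), yᵢ = Kᵢxᵢ:
  1: x = 0.165, y = 0.627
  2: x = 0.339, y = 0.198
  3: x = 0.497, y = 0.175

x_3 = 0.497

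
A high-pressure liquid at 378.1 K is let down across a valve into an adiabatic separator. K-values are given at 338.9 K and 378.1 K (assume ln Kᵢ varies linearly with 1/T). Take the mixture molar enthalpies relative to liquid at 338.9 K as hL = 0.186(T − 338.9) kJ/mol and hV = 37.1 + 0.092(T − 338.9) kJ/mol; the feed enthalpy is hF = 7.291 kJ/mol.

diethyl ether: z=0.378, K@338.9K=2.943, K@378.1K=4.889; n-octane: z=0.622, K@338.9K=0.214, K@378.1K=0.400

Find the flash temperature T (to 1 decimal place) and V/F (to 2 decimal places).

T = 341.5 K, V/F = 0.18

Adiabatic flash: solve Rachford–Rice at each trial T, then check hF = ψ·hV(T) + (1−ψ)·hL(T).
  T = 338.9 K: K = (2.943, 0.214), RR gives ψ = 0.161, H_out = 5.965 kJ/mol
  T = 378.1 K: K = (4.889, 0.400), RR gives ψ = 0.470, H_out = 22.998 kJ/mol
  T = 358.5 K: K = (3.846, 0.298), RR gives ψ = 0.320, H_out = 14.915 kJ/mol
  T = 348.7 K: K = (3.377, 0.254), RR gives ψ = 0.245, H_out = 10.677 kJ/mol
  T = 343.8 K: K = (3.156, 0.233), RR gives ψ = 0.204, H_out = 8.402 kJ/mol
  T = 341.4 K: K = (3.050, 0.224), RR gives ψ = 0.184, H_out = 7.232 kJ/mol
Linear interpolation between T = 341.4 (H_out = 7.232) and T = 343.8 (H_out = 8.402) on hF = 7.291 gives T ≈ 341.5 K, at which ψ = 0.18.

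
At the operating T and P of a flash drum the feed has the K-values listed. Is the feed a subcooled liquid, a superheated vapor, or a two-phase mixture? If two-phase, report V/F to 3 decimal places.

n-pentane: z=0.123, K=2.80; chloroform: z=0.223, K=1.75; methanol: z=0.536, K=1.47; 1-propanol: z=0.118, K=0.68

ΣzᵢKᵢ = 1.603; Σzᵢ/Kᵢ = 0.710.
Since Σzᵢ/Kᵢ < 1 the mixture is above its dew point — single vapor phase.

superheated vapor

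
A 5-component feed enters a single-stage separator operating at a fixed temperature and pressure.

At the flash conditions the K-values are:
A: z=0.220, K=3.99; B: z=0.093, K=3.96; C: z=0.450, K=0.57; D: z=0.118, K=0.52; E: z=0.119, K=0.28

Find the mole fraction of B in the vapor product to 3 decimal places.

Let β = V/F and solve Σ zᵢ(Kᵢ−1)/(1+β(Kᵢ−1)) = 0.
g(0) = ΣzᵢKᵢ − 1 = 0.597 and g(1) = 1 − Σzᵢ/Kᵢ = -0.520, so a root lies in (0, 1).
Newton iteration, β⁰ = 0.5:
  β = 0.500: g = -0.0803, g' = -0.781 → β = 0.397
  β = 0.397: g = 0.0038, g' = -0.867 → β = 0.402
Converged at β = 0.402.
Compositions from xᵢ = zᵢ/(1+β(Kᵢ−1)), yᵢ = Kᵢxᵢ:
  A: x = 0.100, y = 0.399
  B: x = 0.042, y = 0.168
  C: x = 0.544, y = 0.310
  D: x = 0.146, y = 0.076
  E: x = 0.167, y = 0.047

y_B = 0.168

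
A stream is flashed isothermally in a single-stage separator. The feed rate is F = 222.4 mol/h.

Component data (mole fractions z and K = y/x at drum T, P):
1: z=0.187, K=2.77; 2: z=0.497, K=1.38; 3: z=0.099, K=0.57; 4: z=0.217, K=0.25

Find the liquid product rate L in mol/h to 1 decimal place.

Rachford–Rice: g(V/F) = Σ zᵢ(Kᵢ−1)/(1+V/F(Kᵢ−1)) = 0.
g(0) = ΣzᵢKᵢ − 1 = 0.315 and g(1) = 1 − Σzᵢ/Kᵢ = -0.469, so a root lies in (0, 1).
Iterate (Newton) starting at V/F = 0.68:
  V/F = 0.680: g = -0.0920, g' = -0.711 → V/F = 0.551
  V/F = 0.551: g = -0.0092, g' = -0.585 → V/F = 0.535
Converged at V/F = 0.535.
Then V = V/F·F = 0.5347·222.4 = 118.9 mol/h and L = F − V = 103.5 mol/h.

L = 103.5 mol/h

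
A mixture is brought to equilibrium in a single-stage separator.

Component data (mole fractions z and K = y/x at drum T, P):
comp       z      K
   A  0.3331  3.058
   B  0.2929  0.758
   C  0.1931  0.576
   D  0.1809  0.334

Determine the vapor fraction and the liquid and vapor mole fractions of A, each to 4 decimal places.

Let ψ = V/F and solve Σ zᵢ(Kᵢ−1)/(1+ψ(Kᵢ−1)) = 0.
Check two-phase: ΣzᵢKᵢ = 1.4123 > 1 and Σzᵢ/Kᵢ = 1.3722 > 1, so g(0) = 0.4123 > 0 and g(1) = -0.3722 < 0.
Newton–Raphson from ψ = 0.52:
  ψ = 0.5200: g = -0.03928, g' = -0.5966 → ψ = 0.4541
  ψ = 0.4541: g = 0.00058, g' = -0.6167 → ψ = 0.4551
Converged at ψ = 0.4551.
Compositions from xᵢ = zᵢ/(1+ψ(Kᵢ−1)), yᵢ = Kᵢxᵢ:
  A: x = 0.1720, y = 0.5260
  B: x = 0.3292, y = 0.2495
  C: x = 0.2393, y = 0.1378
  D: x = 0.2596, y = 0.0867

ψ = 0.4551, x_A = 0.1720, y_A = 0.5260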